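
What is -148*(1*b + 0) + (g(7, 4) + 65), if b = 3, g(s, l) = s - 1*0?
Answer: -372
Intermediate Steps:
g(s, l) = s (g(s, l) = s + 0 = s)
-148*(1*b + 0) + (g(7, 4) + 65) = -148*(1*3 + 0) + (7 + 65) = -148*(3 + 0) + 72 = -148*3 + 72 = -444 + 72 = -372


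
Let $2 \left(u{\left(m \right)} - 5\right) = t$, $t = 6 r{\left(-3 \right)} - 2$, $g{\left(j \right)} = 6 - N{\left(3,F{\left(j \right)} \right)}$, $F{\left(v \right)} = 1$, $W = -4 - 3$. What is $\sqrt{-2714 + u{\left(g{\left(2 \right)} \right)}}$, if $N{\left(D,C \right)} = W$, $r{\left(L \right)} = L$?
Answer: $i \sqrt{2719} \approx 52.144 i$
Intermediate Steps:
$W = -7$ ($W = -4 - 3 = -7$)
$N{\left(D,C \right)} = -7$
$g{\left(j \right)} = 13$ ($g{\left(j \right)} = 6 - -7 = 6 + 7 = 13$)
$t = -20$ ($t = 6 \left(-3\right) - 2 = -18 - 2 = -20$)
$u{\left(m \right)} = -5$ ($u{\left(m \right)} = 5 + \frac{1}{2} \left(-20\right) = 5 - 10 = -5$)
$\sqrt{-2714 + u{\left(g{\left(2 \right)} \right)}} = \sqrt{-2714 - 5} = \sqrt{-2719} = i \sqrt{2719}$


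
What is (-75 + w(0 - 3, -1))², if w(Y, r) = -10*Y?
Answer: 2025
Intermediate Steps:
(-75 + w(0 - 3, -1))² = (-75 - 10*(0 - 3))² = (-75 - 10*(-3))² = (-75 + 30)² = (-45)² = 2025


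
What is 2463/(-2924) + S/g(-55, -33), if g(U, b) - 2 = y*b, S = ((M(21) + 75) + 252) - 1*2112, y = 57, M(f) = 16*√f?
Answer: 591363/5494196 - 16*√21/1879 ≈ 0.068613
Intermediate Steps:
S = -1785 + 16*√21 (S = ((16*√21 + 75) + 252) - 1*2112 = ((75 + 16*√21) + 252) - 2112 = (327 + 16*√21) - 2112 = -1785 + 16*√21 ≈ -1711.7)
g(U, b) = 2 + 57*b
2463/(-2924) + S/g(-55, -33) = 2463/(-2924) + (-1785 + 16*√21)/(2 + 57*(-33)) = 2463*(-1/2924) + (-1785 + 16*√21)/(2 - 1881) = -2463/2924 + (-1785 + 16*√21)/(-1879) = -2463/2924 + (-1785 + 16*√21)*(-1/1879) = -2463/2924 + (1785/1879 - 16*√21/1879) = 591363/5494196 - 16*√21/1879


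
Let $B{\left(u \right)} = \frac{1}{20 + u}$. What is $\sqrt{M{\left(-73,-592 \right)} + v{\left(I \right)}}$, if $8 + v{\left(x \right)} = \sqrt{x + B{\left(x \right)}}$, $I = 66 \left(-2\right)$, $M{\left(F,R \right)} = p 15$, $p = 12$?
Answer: $\frac{\sqrt{33712 + 7 i \sqrt{103495}}}{14} \approx 13.122 + 0.43779 i$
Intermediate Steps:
$M{\left(F,R \right)} = 180$ ($M{\left(F,R \right)} = 12 \cdot 15 = 180$)
$I = -132$
$v{\left(x \right)} = -8 + \sqrt{x + \frac{1}{20 + x}}$
$\sqrt{M{\left(-73,-592 \right)} + v{\left(I \right)}} = \sqrt{180 - \left(8 - \sqrt{\frac{1 - 132 \left(20 - 132\right)}{20 - 132}}\right)} = \sqrt{180 - \left(8 - \sqrt{\frac{1 - -14784}{-112}}\right)} = \sqrt{180 - \left(8 - \sqrt{- \frac{1 + 14784}{112}}\right)} = \sqrt{180 - \left(8 - \sqrt{\left(- \frac{1}{112}\right) 14785}\right)} = \sqrt{180 - \left(8 - \sqrt{- \frac{14785}{112}}\right)} = \sqrt{180 - \left(8 - \frac{i \sqrt{103495}}{28}\right)} = \sqrt{172 + \frac{i \sqrt{103495}}{28}}$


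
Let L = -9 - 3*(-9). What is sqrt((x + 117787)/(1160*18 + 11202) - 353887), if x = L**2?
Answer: I*sqrt(364236077275086)/32082 ≈ 594.88*I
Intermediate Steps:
L = 18 (L = -9 + 27 = 18)
x = 324 (x = 18**2 = 324)
sqrt((x + 117787)/(1160*18 + 11202) - 353887) = sqrt((324 + 117787)/(1160*18 + 11202) - 353887) = sqrt(118111/(20880 + 11202) - 353887) = sqrt(118111/32082 - 353887) = sqrt(-11353284623/32082) = I*sqrt(364236077275086)/32082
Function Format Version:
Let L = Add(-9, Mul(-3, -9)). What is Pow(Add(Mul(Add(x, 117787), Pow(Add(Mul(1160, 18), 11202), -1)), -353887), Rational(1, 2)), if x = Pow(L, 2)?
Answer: Mul(Rational(1, 32082), I, Pow(364236077275086, Rational(1, 2))) ≈ Mul(594.88, I)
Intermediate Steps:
L = 18 (L = Add(-9, 27) = 18)
x = 324 (x = Pow(18, 2) = 324)
Pow(Add(Mul(Add(x, 117787), Pow(Add(Mul(1160, 18), 11202), -1)), -353887), Rational(1, 2)) = Pow(Add(Mul(Add(324, 117787), Pow(Add(Mul(1160, 18), 11202), -1)), -353887), Rational(1, 2)) = Pow(Add(Mul(118111, Pow(Add(20880, 11202), -1)), -353887), Rational(1, 2)) = Pow(Add(Mul(118111, Pow(32082, -1)), -353887), Rational(1, 2)) = Pow(Add(Mul(118111, Rational(1, 32082)), -353887), Rational(1, 2)) = Pow(Add(Rational(118111, 32082), -353887), Rational(1, 2)) = Pow(Rational(-11353284623, 32082), Rational(1, 2)) = Mul(Rational(1, 32082), I, Pow(364236077275086, Rational(1, 2)))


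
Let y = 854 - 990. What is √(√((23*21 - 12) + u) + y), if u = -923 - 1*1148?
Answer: 2*√(-34 + 10*I) ≈ 1.6971 + 11.785*I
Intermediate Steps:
y = -136
u = -2071 (u = -923 - 1148 = -2071)
√(√((23*21 - 12) + u) + y) = √(√((23*21 - 12) - 2071) - 136) = √(√((483 - 12) - 2071) - 136) = √(√(471 - 2071) - 136) = √(√(-1600) - 136) = √(40*I - 136) = √(-136 + 40*I)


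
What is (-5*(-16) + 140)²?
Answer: 48400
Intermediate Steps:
(-5*(-16) + 140)² = (80 + 140)² = 220² = 48400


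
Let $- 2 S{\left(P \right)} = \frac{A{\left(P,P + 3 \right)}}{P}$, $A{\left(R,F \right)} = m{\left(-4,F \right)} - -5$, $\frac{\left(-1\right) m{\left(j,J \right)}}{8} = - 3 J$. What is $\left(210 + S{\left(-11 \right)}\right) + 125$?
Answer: $\frac{653}{2} \approx 326.5$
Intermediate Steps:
$m{\left(j,J \right)} = 24 J$ ($m{\left(j,J \right)} = - 8 \left(- 3 J\right) = 24 J$)
$A{\left(R,F \right)} = 5 + 24 F$ ($A{\left(R,F \right)} = 24 F - -5 = 24 F + 5 = 5 + 24 F$)
$S{\left(P \right)} = - \frac{77 + 24 P}{2 P}$ ($S{\left(P \right)} = - \frac{\left(5 + 24 \left(P + 3\right)\right) \frac{1}{P}}{2} = - \frac{\left(5 + 24 \left(3 + P\right)\right) \frac{1}{P}}{2} = - \frac{\left(5 + \left(72 + 24 P\right)\right) \frac{1}{P}}{2} = - \frac{\left(77 + 24 P\right) \frac{1}{P}}{2} = - \frac{\frac{1}{P} \left(77 + 24 P\right)}{2} = - \frac{77 + 24 P}{2 P}$)
$\left(210 + S{\left(-11 \right)}\right) + 125 = \left(210 - \left(12 + \frac{77}{2 \left(-11\right)}\right)\right) + 125 = \left(210 - \frac{17}{2}\right) + 125 = \frac{403}{2} + 125 = \frac{653}{2}$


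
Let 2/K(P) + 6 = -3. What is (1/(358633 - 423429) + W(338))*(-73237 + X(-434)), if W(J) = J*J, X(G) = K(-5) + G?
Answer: -4908196954572143/583164 ≈ -8.4165e+9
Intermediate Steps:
K(P) = -2/9 (K(P) = 2/(-6 - 3) = 2/(-9) = 2*(-1/9) = -2/9)
X(G) = -2/9 + G
W(J) = J**2
(1/(358633 - 423429) + W(338))*(-73237 + X(-434)) = (1/(358633 - 423429) + 338**2)*(-73237 + (-2/9 - 434)) = (1/(-64796) + 114244)*(-73237 - 3908/9) = (-1/64796 + 114244)*(-663041/9) = (7402554223/64796)*(-663041/9) = -4908196954572143/583164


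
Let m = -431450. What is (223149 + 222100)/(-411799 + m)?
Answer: -445249/843249 ≈ -0.52802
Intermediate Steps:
(223149 + 222100)/(-411799 + m) = (223149 + 222100)/(-411799 - 431450) = 445249/(-843249) = 445249*(-1/843249) = -445249/843249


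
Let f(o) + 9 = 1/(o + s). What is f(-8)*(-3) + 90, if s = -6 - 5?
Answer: 2226/19 ≈ 117.16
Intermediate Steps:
s = -11
f(o) = -9 + 1/(-11 + o) (f(o) = -9 + 1/(o - 11) = -9 + 1/(-11 + o))
f(-8)*(-3) + 90 = ((100 - 9*(-8))/(-11 - 8))*(-3) + 90 = ((100 + 72)/(-19))*(-3) + 90 = -1/19*172*(-3) + 90 = -172/19*(-3) + 90 = 516/19 + 90 = 2226/19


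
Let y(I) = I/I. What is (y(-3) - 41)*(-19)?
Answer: 760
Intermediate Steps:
y(I) = 1
(y(-3) - 41)*(-19) = (1 - 41)*(-19) = -40*(-19) = 760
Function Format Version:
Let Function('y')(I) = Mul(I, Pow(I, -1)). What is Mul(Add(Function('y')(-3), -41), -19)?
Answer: 760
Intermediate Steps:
Function('y')(I) = 1
Mul(Add(Function('y')(-3), -41), -19) = Mul(Add(1, -41), -19) = Mul(-40, -19) = 760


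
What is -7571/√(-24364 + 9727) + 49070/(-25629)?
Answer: -49070/25629 + 7571*I*√14637/14637 ≈ -1.9146 + 62.579*I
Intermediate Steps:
-7571/√(-24364 + 9727) + 49070/(-25629) = -7571*(-I*√14637/14637) + 49070*(-1/25629) = -7571*(-I*√14637/14637) - 49070/25629 = -(-7571)*I*√14637/14637 - 49070/25629 = 7571*I*√14637/14637 - 49070/25629 = -49070/25629 + 7571*I*√14637/14637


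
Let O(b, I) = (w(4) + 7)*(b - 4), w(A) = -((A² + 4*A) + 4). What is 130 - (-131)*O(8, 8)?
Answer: -15066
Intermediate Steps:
w(A) = -4 - A² - 4*A (w(A) = -(4 + A² + 4*A) = -4 - A² - 4*A)
O(b, I) = 116 - 29*b (O(b, I) = ((-4 - 1*4² - 4*4) + 7)*(b - 4) = ((-4 - 1*16 - 16) + 7)*(-4 + b) = ((-4 - 16 - 16) + 7)*(-4 + b) = (-36 + 7)*(-4 + b) = -29*(-4 + b) = 116 - 29*b)
130 - (-131)*O(8, 8) = 130 - (-131)*(116 - 29*8) = 130 - (-131)*(116 - 232) = 130 - (-131)*(-116) = 130 - 131*116 = 130 - 15196 = -15066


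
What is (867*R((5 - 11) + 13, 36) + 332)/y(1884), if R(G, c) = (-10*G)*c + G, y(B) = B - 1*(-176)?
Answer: -2178439/2060 ≈ -1057.5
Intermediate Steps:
y(B) = 176 + B (y(B) = B + 176 = 176 + B)
R(G, c) = G - 10*G*c (R(G, c) = -10*G*c + G = G - 10*G*c)
(867*R((5 - 11) + 13, 36) + 332)/y(1884) = (867*(((5 - 11) + 13)*(1 - 10*36)) + 332)/(176 + 1884) = (867*((-6 + 13)*(1 - 360)) + 332)/2060 = (867*(7*(-359)) + 332)*(1/2060) = (867*(-2513) + 332)*(1/2060) = (-2178771 + 332)*(1/2060) = -2178439*1/2060 = -2178439/2060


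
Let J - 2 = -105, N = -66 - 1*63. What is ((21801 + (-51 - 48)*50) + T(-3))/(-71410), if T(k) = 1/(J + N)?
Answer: -3909431/16567120 ≈ -0.23598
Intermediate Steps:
N = -129 (N = -66 - 63 = -129)
J = -103 (J = 2 - 105 = -103)
T(k) = -1/232 (T(k) = 1/(-103 - 129) = 1/(-232) = -1/232)
((21801 + (-51 - 48)*50) + T(-3))/(-71410) = ((21801 + (-51 - 48)*50) - 1/232)/(-71410) = ((21801 - 99*50) - 1/232)*(-1/71410) = ((21801 - 4950) - 1/232)*(-1/71410) = (16851 - 1/232)*(-1/71410) = (3909431/232)*(-1/71410) = -3909431/16567120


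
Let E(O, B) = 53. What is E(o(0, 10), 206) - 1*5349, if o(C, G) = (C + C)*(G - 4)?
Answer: -5296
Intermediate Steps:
o(C, G) = 2*C*(-4 + G) (o(C, G) = (2*C)*(-4 + G) = 2*C*(-4 + G))
E(o(0, 10), 206) - 1*5349 = 53 - 1*5349 = 53 - 5349 = -5296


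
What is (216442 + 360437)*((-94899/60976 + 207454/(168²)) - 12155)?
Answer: -125643171336164333/17926944 ≈ -7.0086e+9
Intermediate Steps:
(216442 + 360437)*((-94899/60976 + 207454/(168²)) - 12155) = 576879*((-94899*1/60976 + 207454/28224) - 12155) = 576879*((-94899/60976 + 207454*(1/28224)) - 12155) = 576879*((-94899/60976 + 103727/14112) - 12155) = 576879*(311602679/53780832 - 12155) = 576879*(-653394410281/53780832) = -125643171336164333/17926944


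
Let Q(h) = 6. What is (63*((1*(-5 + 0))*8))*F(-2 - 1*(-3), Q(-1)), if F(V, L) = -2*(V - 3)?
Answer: -10080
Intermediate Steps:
F(V, L) = 6 - 2*V (F(V, L) = -2*(-3 + V) = 6 - 2*V)
(63*((1*(-5 + 0))*8))*F(-2 - 1*(-3), Q(-1)) = (63*((1*(-5 + 0))*8))*(6 - 2*(-2 - 1*(-3))) = (63*((1*(-5))*8))*(6 - 2*(-2 + 3)) = (63*(-5*8))*(6 - 2*1) = (63*(-40))*(6 - 2) = -2520*4 = -10080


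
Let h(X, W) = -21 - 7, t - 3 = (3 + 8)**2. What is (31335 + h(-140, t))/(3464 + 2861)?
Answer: 31307/6325 ≈ 4.9497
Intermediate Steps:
t = 124 (t = 3 + (3 + 8)**2 = 3 + 11**2 = 3 + 121 = 124)
h(X, W) = -28
(31335 + h(-140, t))/(3464 + 2861) = (31335 - 28)/(3464 + 2861) = 31307/6325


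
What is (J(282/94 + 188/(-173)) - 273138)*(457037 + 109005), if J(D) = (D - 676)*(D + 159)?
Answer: -6464839973880416/29929 ≈ -2.1601e+11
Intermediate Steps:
J(D) = (-676 + D)*(159 + D)
(J(282/94 + 188/(-173)) - 273138)*(457037 + 109005) = ((-107484 + (282/94 + 188/(-173))² - 517*(282/94 + 188/(-173))) - 273138)*(457037 + 109005) = ((-107484 + (282*(1/94) + 188*(-1/173))² - 517*(282*(1/94) + 188*(-1/173))) - 273138)*566042 = ((-107484 + (3 - 188/173)² - 517*(3 - 188/173)) - 273138)*566042 = ((-107484 + (331/173)² - 517*331/173) - 273138)*566042 = ((-107484 + 109561/29929 - 171127/173) - 273138)*566042 = (-3246384046/29929 - 273138)*566042 = -11421131248/29929*566042 = -6464839973880416/29929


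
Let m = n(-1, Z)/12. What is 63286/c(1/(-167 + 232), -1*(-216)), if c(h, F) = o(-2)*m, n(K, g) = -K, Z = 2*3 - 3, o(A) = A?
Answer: -379716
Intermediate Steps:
Z = 3 (Z = 6 - 3 = 3)
m = 1/12 (m = -1*(-1)/12 = 1*(1/12) = 1/12 ≈ 0.083333)
c(h, F) = -⅙ (c(h, F) = -2*1/12 = -⅙)
63286/c(1/(-167 + 232), -1*(-216)) = 63286/(-⅙) = 63286*(-6) = -379716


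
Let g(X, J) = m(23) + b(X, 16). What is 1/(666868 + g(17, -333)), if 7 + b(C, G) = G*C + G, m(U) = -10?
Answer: 1/667139 ≈ 1.4989e-6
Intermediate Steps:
b(C, G) = -7 + G + C*G (b(C, G) = -7 + (G*C + G) = -7 + (C*G + G) = -7 + (G + C*G) = -7 + G + C*G)
g(X, J) = -1 + 16*X (g(X, J) = -10 + (-7 + 16 + X*16) = -10 + (-7 + 16 + 16*X) = -10 + (9 + 16*X) = -1 + 16*X)
1/(666868 + g(17, -333)) = 1/(666868 + (-1 + 16*17)) = 1/(666868 + (-1 + 272)) = 1/(666868 + 271) = 1/667139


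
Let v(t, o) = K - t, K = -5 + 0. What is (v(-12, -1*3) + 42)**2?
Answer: 2401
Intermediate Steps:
K = -5
v(t, o) = -5 - t
(v(-12, -1*3) + 42)**2 = ((-5 - 1*(-12)) + 42)**2 = ((-5 + 12) + 42)**2 = (7 + 42)**2 = 49**2 = 2401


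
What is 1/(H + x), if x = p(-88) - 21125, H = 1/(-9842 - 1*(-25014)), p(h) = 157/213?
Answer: -3231636/68265928283 ≈ -4.7339e-5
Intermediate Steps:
p(h) = 157/213 (p(h) = 157*(1/213) = 157/213)
H = 1/15172 (H = 1/(-9842 + 25014) = 1/15172 ≈ 6.5911e-5)
x = -4499468/213 (x = 157/213 - 21125 = -4499468/213 ≈ -21124.)
1/(H + x) = 1/(1/15172 - 4499468/213) = 1/(-68265928283/3231636) = -3231636/68265928283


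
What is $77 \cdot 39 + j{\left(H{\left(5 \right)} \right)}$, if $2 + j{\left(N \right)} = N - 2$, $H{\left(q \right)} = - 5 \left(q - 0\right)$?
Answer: $2974$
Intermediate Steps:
$H{\left(q \right)} = - 5 q$ ($H{\left(q \right)} = - 5 \left(q + 0\right) = - 5 q$)
$j{\left(N \right)} = -4 + N$ ($j{\left(N \right)} = -2 + \left(N - 2\right) = -2 + \left(-2 + N\right) = -4 + N$)
$77 \cdot 39 + j{\left(H{\left(5 \right)} \right)} = 77 \cdot 39 - 29 = 3003 - 29 = 2974$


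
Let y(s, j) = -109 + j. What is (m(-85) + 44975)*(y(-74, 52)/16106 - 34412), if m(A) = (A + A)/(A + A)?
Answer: -12463743025752/8053 ≈ -1.5477e+9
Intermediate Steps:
m(A) = 1 (m(A) = (2*A)/((2*A)) = (2*A)*(1/(2*A)) = 1)
(m(-85) + 44975)*(y(-74, 52)/16106 - 34412) = (1 + 44975)*((-109 + 52)/16106 - 34412) = 44976*(-57*1/16106 - 34412) = 44976*(-57/16106 - 34412) = 44976*(-554239729/16106) = -12463743025752/8053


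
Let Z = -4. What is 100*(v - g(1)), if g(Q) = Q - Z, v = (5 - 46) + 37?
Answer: -900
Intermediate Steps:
v = -4 (v = -41 + 37 = -4)
g(Q) = 4 + Q (g(Q) = Q - 1*(-4) = Q + 4 = 4 + Q)
100*(v - g(1)) = 100*(-4 - (4 + 1)) = 100*(-4 - 1*5) = 100*(-4 - 5) = 100*(-9) = -900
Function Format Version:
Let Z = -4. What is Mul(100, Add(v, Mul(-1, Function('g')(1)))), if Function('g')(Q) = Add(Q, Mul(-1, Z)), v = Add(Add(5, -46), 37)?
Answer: -900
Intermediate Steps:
v = -4 (v = Add(-41, 37) = -4)
Function('g')(Q) = Add(4, Q) (Function('g')(Q) = Add(Q, Mul(-1, -4)) = Add(Q, 4) = Add(4, Q))
Mul(100, Add(v, Mul(-1, Function('g')(1)))) = Mul(100, Add(-4, Mul(-1, Add(4, 1)))) = Mul(100, Add(-4, Mul(-1, 5))) = Mul(100, Add(-4, -5)) = Mul(100, -9) = -900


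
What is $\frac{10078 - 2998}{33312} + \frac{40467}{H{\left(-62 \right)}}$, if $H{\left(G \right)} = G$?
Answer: $- \frac{28074953}{43028} \approx -652.48$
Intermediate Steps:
$\frac{10078 - 2998}{33312} + \frac{40467}{H{\left(-62 \right)}} = \frac{10078 - 2998}{33312} + \frac{40467}{-62} = 7080 \cdot \frac{1}{33312} + 40467 \left(- \frac{1}{62}\right) = \frac{295}{1388} - \frac{40467}{62} = - \frac{28074953}{43028}$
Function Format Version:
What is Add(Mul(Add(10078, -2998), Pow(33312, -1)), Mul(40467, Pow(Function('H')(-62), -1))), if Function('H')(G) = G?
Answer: Rational(-28074953, 43028) ≈ -652.48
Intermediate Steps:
Add(Mul(Add(10078, -2998), Pow(33312, -1)), Mul(40467, Pow(Function('H')(-62), -1))) = Add(Mul(Add(10078, -2998), Pow(33312, -1)), Mul(40467, Pow(-62, -1))) = Add(Mul(7080, Rational(1, 33312)), Mul(40467, Rational(-1, 62))) = Add(Rational(295, 1388), Rational(-40467, 62)) = Rational(-28074953, 43028)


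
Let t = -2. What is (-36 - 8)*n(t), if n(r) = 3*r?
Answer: 264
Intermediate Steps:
(-36 - 8)*n(t) = (-36 - 8)*(3*(-2)) = -44*(-6) = 264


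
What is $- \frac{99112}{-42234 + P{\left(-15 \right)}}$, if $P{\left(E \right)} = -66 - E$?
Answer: $\frac{99112}{42285} \approx 2.3439$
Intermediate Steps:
$- \frac{99112}{-42234 + P{\left(-15 \right)}} = - \frac{99112}{-42234 - 51} = - \frac{99112}{-42285} = \left(-99112\right) \left(- \frac{1}{42285}\right) = \frac{99112}{42285}$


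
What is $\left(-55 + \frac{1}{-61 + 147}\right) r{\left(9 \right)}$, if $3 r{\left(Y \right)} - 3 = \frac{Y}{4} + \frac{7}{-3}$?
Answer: $- \frac{165515}{3096} \approx -53.461$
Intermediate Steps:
$r{\left(Y \right)} = \frac{2}{9} + \frac{Y}{12}$ ($r{\left(Y \right)} = 1 + \frac{\frac{Y}{4} + \frac{7}{-3}}{3} = 1 + \frac{Y \frac{1}{4} + 7 \left(- \frac{1}{3}\right)}{3} = 1 + \frac{\frac{Y}{4} - \frac{7}{3}}{3} = 1 + \frac{- \frac{7}{3} + \frac{Y}{4}}{3} = 1 + \left(- \frac{7}{9} + \frac{Y}{12}\right) = \frac{2}{9} + \frac{Y}{12}$)
$\left(-55 + \frac{1}{-61 + 147}\right) r{\left(9 \right)} = \left(-55 + \frac{1}{-61 + 147}\right) \left(\frac{2}{9} + \frac{1}{12} \cdot 9\right) = \left(-55 + \frac{1}{86}\right) \left(\frac{2}{9} + \frac{3}{4}\right) = \left(-55 + \frac{1}{86}\right) \frac{35}{36} = \left(- \frac{4729}{86}\right) \frac{35}{36} = - \frac{165515}{3096}$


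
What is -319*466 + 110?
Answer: -148544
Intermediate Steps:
-319*466 + 110 = -148654 + 110 = -148544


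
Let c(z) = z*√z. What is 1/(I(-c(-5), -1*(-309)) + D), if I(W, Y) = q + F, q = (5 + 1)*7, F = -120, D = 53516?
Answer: 1/53438 ≈ 1.8713e-5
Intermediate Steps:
q = 42 (q = 6*7 = 42)
c(z) = z^(3/2)
I(W, Y) = -78 (I(W, Y) = 42 - 120 = -78)
1/(I(-c(-5), -1*(-309)) + D) = 1/(-78 + 53516) = 1/53438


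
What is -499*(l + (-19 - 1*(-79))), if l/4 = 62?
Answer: -153692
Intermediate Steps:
l = 248 (l = 4*62 = 248)
-499*(l + (-19 - 1*(-79))) = -499*(248 + (-19 - 1*(-79))) = -499*(248 + (-19 + 79)) = -499*(248 + 60) = -499*308 = -153692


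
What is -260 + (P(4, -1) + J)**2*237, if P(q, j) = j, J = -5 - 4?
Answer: 23440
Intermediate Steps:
J = -9
-260 + (P(4, -1) + J)**2*237 = -260 + (-1 - 9)**2*237 = -260 + (-10)**2*237 = -260 + 100*237 = -260 + 23700 = 23440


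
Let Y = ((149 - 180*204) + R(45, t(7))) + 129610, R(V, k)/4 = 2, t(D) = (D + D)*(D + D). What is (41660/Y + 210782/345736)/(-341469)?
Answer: -1889777473/610275248169036 ≈ -3.0966e-6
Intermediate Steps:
t(D) = 4*D**2 (t(D) = (2*D)*(2*D) = 4*D**2)
R(V, k) = 8 (R(V, k) = 4*2 = 8)
Y = 93047 (Y = ((149 - 180*204) + 8) + 129610 = ((149 - 36720) + 8) + 129610 = (-36571 + 8) + 129610 = -36563 + 129610 = 93047)
(41660/Y + 210782/345736)/(-341469) = (41660/93047 + 210782/345736)/(-341469) = (41660*(1/93047) + 210782*(1/345736))*(-1/341469) = (41660/93047 + 105391/172868)*(-1/341469) = (17007997257/16084848796)*(-1/341469) = -1889777473/610275248169036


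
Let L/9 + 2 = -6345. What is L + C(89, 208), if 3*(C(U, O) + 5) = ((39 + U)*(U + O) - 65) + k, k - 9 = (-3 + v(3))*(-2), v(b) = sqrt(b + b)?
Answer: -133418/3 - 2*sqrt(6)/3 ≈ -44474.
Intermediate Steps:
L = -57123 (L = -18 + 9*(-6345) = -18 - 57105 = -57123)
v(b) = sqrt(2)*sqrt(b) (v(b) = sqrt(2*b) = sqrt(2)*sqrt(b))
k = 15 - 2*sqrt(6) (k = 9 + (-3 + sqrt(2)*sqrt(3))*(-2) = 9 + (-3 + sqrt(6))*(-2) = 9 + (6 - 2*sqrt(6)) = 15 - 2*sqrt(6) ≈ 10.101)
C(U, O) = -65/3 - 2*sqrt(6)/3 + (39 + U)*(O + U)/3 (C(U, O) = -5 + (((39 + U)*(U + O) - 65) + (15 - 2*sqrt(6)))/3 = -5 + (((39 + U)*(O + U) - 65) + (15 - 2*sqrt(6)))/3 = -5 + ((-65 + (39 + U)*(O + U)) + (15 - 2*sqrt(6)))/3 = -5 + (-50 - 2*sqrt(6) + (39 + U)*(O + U))/3 = -5 + (-50/3 - 2*sqrt(6)/3 + (39 + U)*(O + U)/3) = -65/3 - 2*sqrt(6)/3 + (39 + U)*(O + U)/3)
L + C(89, 208) = -57123 + (-65/3 + 13*208 + 13*89 - 2*sqrt(6)/3 + (1/3)*89**2 + (1/3)*208*89) = -57123 + (-65/3 + 2704 + 1157 - 2*sqrt(6)/3 + (1/3)*7921 + 18512/3) = -57123 + (-65/3 + 2704 + 1157 - 2*sqrt(6)/3 + 7921/3 + 18512/3) = -57123 + (37951/3 - 2*sqrt(6)/3) = -133418/3 - 2*sqrt(6)/3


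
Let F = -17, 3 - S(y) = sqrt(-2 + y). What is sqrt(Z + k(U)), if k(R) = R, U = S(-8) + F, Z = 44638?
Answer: sqrt(44624 - I*sqrt(10)) ≈ 211.24 - 0.0075*I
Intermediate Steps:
S(y) = 3 - sqrt(-2 + y)
U = -14 - I*sqrt(10) (U = (3 - sqrt(-2 - 8)) - 17 = (3 - sqrt(-10)) - 17 = (3 - I*sqrt(10)) - 17 = -14 - I*sqrt(10) ≈ -14.0 - 3.1623*I)
sqrt(Z + k(U)) = sqrt(44638 + (-14 - I*sqrt(10))) = sqrt(44624 - I*sqrt(10))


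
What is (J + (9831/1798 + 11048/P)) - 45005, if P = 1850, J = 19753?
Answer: -1447546137/57350 ≈ -25241.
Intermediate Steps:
(J + (9831/1798 + 11048/P)) - 45005 = (19753 + (9831/1798 + 11048/1850)) - 45005 = (19753 + (9831*(1/1798) + 11048*(1/1850))) - 45005 = (19753 + (339/62 + 5524/925)) - 45005 = (19753 + 656063/57350) - 45005 = 1133490613/57350 - 45005 = -1447546137/57350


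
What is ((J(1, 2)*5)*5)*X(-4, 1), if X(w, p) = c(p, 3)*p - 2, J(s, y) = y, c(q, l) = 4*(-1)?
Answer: -300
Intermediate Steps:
c(q, l) = -4
X(w, p) = -2 - 4*p (X(w, p) = -4*p - 2 = -2 - 4*p)
((J(1, 2)*5)*5)*X(-4, 1) = ((2*5)*5)*(-2 - 4*1) = (10*5)*(-2 - 4) = 50*(-6) = -300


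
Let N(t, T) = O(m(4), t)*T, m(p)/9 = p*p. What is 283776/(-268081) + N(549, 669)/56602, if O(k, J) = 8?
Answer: -7313759820/7586960381 ≈ -0.96399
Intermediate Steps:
m(p) = 9*p**2 (m(p) = 9*(p*p) = 9*p**2)
N(t, T) = 8*T
283776/(-268081) + N(549, 669)/56602 = 283776/(-268081) + (8*669)/56602 = 283776*(-1/268081) + 5352*(1/56602) = -283776/268081 + 2676/28301 = -7313759820/7586960381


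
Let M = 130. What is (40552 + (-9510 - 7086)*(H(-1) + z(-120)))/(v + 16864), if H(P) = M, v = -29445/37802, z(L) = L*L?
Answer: -9114036797056/637463483 ≈ -14297.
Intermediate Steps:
z(L) = L²
v = -29445/37802 (v = -29445*1/37802 = -29445/37802 ≈ -0.77893)
H(P) = 130
(40552 + (-9510 - 7086)*(H(-1) + z(-120)))/(v + 16864) = (40552 + (-9510 - 7086)*(130 + (-120)²))/(-29445/37802 + 16864) = (40552 - 16596*(130 + 14400))/(637463483/37802) = (40552 - 16596*14530)*(37802/637463483) = (40552 - 241139880)*(37802/637463483) = -241099328*37802/637463483 = -9114036797056/637463483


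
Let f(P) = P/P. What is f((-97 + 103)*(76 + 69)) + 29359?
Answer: 29360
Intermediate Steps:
f(P) = 1
f((-97 + 103)*(76 + 69)) + 29359 = 1 + 29359 = 29360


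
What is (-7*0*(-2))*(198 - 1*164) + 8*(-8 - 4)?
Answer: -96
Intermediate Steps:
(-7*0*(-2))*(198 - 1*164) + 8*(-8 - 4) = (0*(-2))*(198 - 164) + 8*(-12) = 0*34 - 96 = 0 - 96 = -96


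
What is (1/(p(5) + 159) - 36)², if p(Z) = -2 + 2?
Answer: 32752729/25281 ≈ 1295.5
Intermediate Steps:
p(Z) = 0
(1/(p(5) + 159) - 36)² = (1/(0 + 159) - 36)² = (1/159 - 36)² = (-5723/159)² = 32752729/25281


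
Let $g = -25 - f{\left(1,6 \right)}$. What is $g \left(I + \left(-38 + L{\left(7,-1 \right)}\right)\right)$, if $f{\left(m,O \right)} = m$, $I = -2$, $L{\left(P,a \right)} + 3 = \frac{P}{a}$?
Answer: $1300$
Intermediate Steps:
$L{\left(P,a \right)} = -3 + \frac{P}{a}$
$g = -26$ ($g = -25 - 1 = -26$)
$g \left(I + \left(-38 + L{\left(7,-1 \right)}\right)\right) = - 26 \left(-2 - \left(41 + 7\right)\right) = - 26 \left(-2 + \left(-38 + \left(-3 + 7 \left(-1\right)\right)\right)\right) = - 26 \left(-2 - 48\right) = \left(-26\right) \left(-50\right) = 1300$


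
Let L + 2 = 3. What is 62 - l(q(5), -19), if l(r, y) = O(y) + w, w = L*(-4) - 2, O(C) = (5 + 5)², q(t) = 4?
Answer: -32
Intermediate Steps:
L = 1 (L = -2 + 3 = 1)
O(C) = 100 (O(C) = 10² = 100)
w = -6 (w = 1*(-4) - 2 = -4 - 2 = -6)
l(r, y) = 94 (l(r, y) = 100 - 6 = 94)
62 - l(q(5), -19) = 62 - 1*94 = 62 - 94 = -32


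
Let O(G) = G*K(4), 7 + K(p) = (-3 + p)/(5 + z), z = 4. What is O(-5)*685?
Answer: 212350/9 ≈ 23594.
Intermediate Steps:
K(p) = -22/3 + p/9 (K(p) = -7 + (-3 + p)/(5 + 4) = -7 + (-3 + p)/9 = -7 + (-3 + p)*(⅑) = -7 + (-⅓ + p/9) = -22/3 + p/9)
O(G) = -62*G/9 (O(G) = G*(-22/3 + (⅑)*4) = G*(-22/3 + 4/9) = G*(-62/9) = -62*G/9)
O(-5)*685 = -62/9*(-5)*685 = (310/9)*685 = 212350/9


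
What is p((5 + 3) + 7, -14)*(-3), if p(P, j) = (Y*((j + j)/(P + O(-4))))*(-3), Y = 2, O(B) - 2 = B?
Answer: -504/13 ≈ -38.769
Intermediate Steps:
O(B) = 2 + B
p(P, j) = -12*j/(-2 + P) (p(P, j) = (2*((j + j)/(P + (2 - 4))))*(-3) = (2*((2*j)/(P - 2)))*(-3) = (2*((2*j)/(-2 + P)))*(-3) = (2*(2*j/(-2 + P)))*(-3) = (4*j/(-2 + P))*(-3) = -12*j/(-2 + P))
p((5 + 3) + 7, -14)*(-3) = -12*(-14)/(-2 + ((5 + 3) + 7))*(-3) = -12*(-14)/(-2 + (8 + 7))*(-3) = -12*(-14)/(-2 + 15)*(-3) = -12*(-14)/13*(-3) = -12*(-14)*1/13*(-3) = (168/13)*(-3) = -504/13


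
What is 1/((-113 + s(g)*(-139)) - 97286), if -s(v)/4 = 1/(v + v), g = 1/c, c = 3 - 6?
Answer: -1/98233 ≈ -1.0180e-5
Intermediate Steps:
c = -3
g = -1/3 (g = 1/(-3) = -1/3 ≈ -0.33333)
s(v) = -2/v (s(v) = -4/(v + v) = -4*1/(2*v) = -2/v)
1/((-113 + s(g)*(-139)) - 97286) = 1/((-113 - 2/(-1/3)*(-139)) - 97286) = 1/((-113 - 2*(-3)*(-139)) - 97286) = 1/((-113 + 6*(-139)) - 97286) = 1/((-113 - 834) - 97286) = 1/(-947 - 97286) = 1/(-98233) = -1/98233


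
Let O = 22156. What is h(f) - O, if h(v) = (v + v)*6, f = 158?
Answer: -20260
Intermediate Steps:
h(v) = 12*v (h(v) = (2*v)*6 = 12*v)
h(f) - O = 12*158 - 1*22156 = 1896 - 22156 = -20260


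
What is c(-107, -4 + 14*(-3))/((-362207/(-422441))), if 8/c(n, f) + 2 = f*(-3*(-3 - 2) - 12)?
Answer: -844882/12677245 ≈ -0.066646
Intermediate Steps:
c(n, f) = 8/(-2 + 3*f) (c(n, f) = 8/(-2 + f*(-3*(-3 - 2) - 12)) = 8/(-2 + f*(-3*(-5) - 12)) = 8/(-2 + f*(15 - 12)) = 8/(-2 + f*3) = 8/(-2 + 3*f))
c(-107, -4 + 14*(-3))/((-362207/(-422441))) = (8/(-2 + 3*(-4 + 14*(-3))))/((-362207/(-422441))) = (8/(-2 + 3*(-4 - 42)))/((-362207*(-1/422441))) = (8/(-2 + 3*(-46)))/(362207/422441) = (8/(-2 - 138))*(422441/362207) = (8/(-140))*(422441/362207) = (8*(-1/140))*(422441/362207) = -2/35*422441/362207 = -844882/12677245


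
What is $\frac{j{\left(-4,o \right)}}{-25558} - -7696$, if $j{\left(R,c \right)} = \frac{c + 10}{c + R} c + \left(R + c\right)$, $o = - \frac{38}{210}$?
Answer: $\frac{4533313533046}{589048005} \approx 7696.0$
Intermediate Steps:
$o = - \frac{19}{105}$ ($o = \left(-38\right) \frac{1}{210} = - \frac{19}{105} \approx -0.18095$)
$j{\left(R,c \right)} = R + c + \frac{c \left(10 + c\right)}{R + c}$ ($j{\left(R,c \right)} = \frac{10 + c}{R + c} c + \left(R + c\right) = \frac{c \left(10 + c\right)}{R + c} + \left(R + c\right) = R + c + \frac{c \left(10 + c\right)}{R + c}$)
$\frac{j{\left(-4,o \right)}}{-25558} - -7696 = \frac{\frac{1}{-4 - \frac{19}{105}} \left(\left(-4\right)^{2} + 2 \left(- \frac{19}{105}\right)^{2} + 10 \left(- \frac{19}{105}\right) + 2 \left(-4\right) \left(- \frac{19}{105}\right)\right)}{-25558} - -7696 = \frac{16 + 2 \cdot \frac{361}{11025} - \frac{38}{21} + \frac{152}{105}}{- \frac{439}{105}} \left(- \frac{1}{25558}\right) + 7696 = - \frac{105 \left(16 + \frac{722}{11025} - \frac{38}{21} + \frac{152}{105}\right)}{439} \left(- \frac{1}{25558}\right) + 7696 = \left(- \frac{105}{439}\right) \frac{173132}{11025} \left(- \frac{1}{25558}\right) + 7696 = \left(- \frac{173132}{46095}\right) \left(- \frac{1}{25558}\right) + 7696 = \frac{86566}{589048005} + 7696 = \frac{4533313533046}{589048005}$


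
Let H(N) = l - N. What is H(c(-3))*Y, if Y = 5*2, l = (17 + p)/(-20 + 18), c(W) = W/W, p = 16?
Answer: -175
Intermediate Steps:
c(W) = 1
l = -33/2 (l = (17 + 16)/(-20 + 18) = 33/(-2) = 33*(-½) = -33/2 ≈ -16.500)
H(N) = -33/2 - N
Y = 10
H(c(-3))*Y = (-33/2 - 1*1)*10 = (-33/2 - 1)*10 = -35/2*10 = -175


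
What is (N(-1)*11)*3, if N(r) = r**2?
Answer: 33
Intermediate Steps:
(N(-1)*11)*3 = ((-1)**2*11)*3 = (1*11)*3 = 11*3 = 33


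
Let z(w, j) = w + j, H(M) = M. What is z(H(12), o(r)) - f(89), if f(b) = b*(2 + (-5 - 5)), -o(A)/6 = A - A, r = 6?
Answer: 724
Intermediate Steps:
o(A) = 0 (o(A) = -6*(A - A) = -6*0 = 0)
z(w, j) = j + w
f(b) = -8*b (f(b) = b*(2 - 10) = b*(-8) = -8*b)
z(H(12), o(r)) - f(89) = (0 + 12) - (-8)*89 = 12 - 1*(-712) = 12 + 712 = 724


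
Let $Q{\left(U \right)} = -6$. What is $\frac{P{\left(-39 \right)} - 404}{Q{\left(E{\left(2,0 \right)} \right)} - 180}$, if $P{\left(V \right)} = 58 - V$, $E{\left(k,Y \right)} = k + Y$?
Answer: $\frac{307}{186} \approx 1.6505$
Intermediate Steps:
$E{\left(k,Y \right)} = Y + k$
$\frac{P{\left(-39 \right)} - 404}{Q{\left(E{\left(2,0 \right)} \right)} - 180} = \frac{\left(58 - -39\right) - 404}{-6 - 180} = \frac{\left(58 + 39\right) - 404}{-186} = \left(97 - 404\right) \left(- \frac{1}{186}\right) = \left(-307\right) \left(- \frac{1}{186}\right) = \frac{307}{186}$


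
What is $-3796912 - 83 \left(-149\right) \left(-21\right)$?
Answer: $-4056619$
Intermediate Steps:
$-3796912 - 83 \left(-149\right) \left(-21\right) = -3796912 - \left(-12367\right) \left(-21\right) = -3796912 - 259707 = -4056619$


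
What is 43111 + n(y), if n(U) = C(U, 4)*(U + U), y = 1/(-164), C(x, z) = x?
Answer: 579756729/13448 ≈ 43111.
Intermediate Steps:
y = -1/164 ≈ -0.0060976
n(U) = 2*U² (n(U) = U*(U + U) = U*(2*U) = 2*U²)
43111 + n(y) = 43111 + 2*(-1/164)² = 43111 + 2*(1/26896) = 43111 + 1/13448 = 579756729/13448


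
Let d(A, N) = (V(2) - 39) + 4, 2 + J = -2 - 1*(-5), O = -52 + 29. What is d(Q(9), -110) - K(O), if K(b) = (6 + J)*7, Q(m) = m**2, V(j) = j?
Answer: -82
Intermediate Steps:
O = -23
J = 1 (J = -2 + (-2 - 1*(-5)) = -2 + (-2 + 5) = -2 + 3 = 1)
d(A, N) = -33 (d(A, N) = (2 - 39) + 4 = -37 + 4 = -33)
K(b) = 49 (K(b) = (6 + 1)*7 = 7*7 = 49)
d(Q(9), -110) - K(O) = -33 - 1*49 = -33 - 49 = -82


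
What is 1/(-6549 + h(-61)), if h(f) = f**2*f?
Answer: -1/233530 ≈ -4.2821e-6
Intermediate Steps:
h(f) = f**3
1/(-6549 + h(-61)) = 1/(-6549 + (-61)**3) = 1/(-6549 - 226981) = 1/(-233530) = -1/233530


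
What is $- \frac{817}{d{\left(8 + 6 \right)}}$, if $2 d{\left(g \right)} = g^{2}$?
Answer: $- \frac{817}{98} \approx -8.3367$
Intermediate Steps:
$d{\left(g \right)} = \frac{g^{2}}{2}$
$- \frac{817}{d{\left(8 + 6 \right)}} = - \frac{817}{\frac{1}{2} \left(8 + 6\right)^{2}} = - \frac{817}{\frac{1}{2} \cdot 14^{2}} = - \frac{817}{\frac{1}{2} \cdot 196} = - \frac{817}{98}$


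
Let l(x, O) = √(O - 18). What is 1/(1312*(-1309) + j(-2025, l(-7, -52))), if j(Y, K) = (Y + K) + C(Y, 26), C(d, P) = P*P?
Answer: -1718757/2954125625119 - I*√70/2954125625119 ≈ -5.8182e-7 - 2.8322e-12*I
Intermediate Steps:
l(x, O) = √(-18 + O)
C(d, P) = P²
j(Y, K) = 676 + K + Y (j(Y, K) = (Y + K) + 26² = (K + Y) + 676 = 676 + K + Y)
1/(1312*(-1309) + j(-2025, l(-7, -52))) = 1/(1312*(-1309) + (676 + √(-18 - 52) - 2025)) = 1/(-1717408 + (676 + √(-70) - 2025)) = 1/(-1717408 + (676 + I*√70 - 2025)) = 1/(-1717408 + (-1349 + I*√70)) = 1/(-1718757 + I*√70)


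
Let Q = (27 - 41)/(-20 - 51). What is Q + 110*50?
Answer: 390514/71 ≈ 5500.2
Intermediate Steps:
Q = 14/71 (Q = -14/(-71) = -14*(-1/71) = 14/71 ≈ 0.19718)
Q + 110*50 = 14/71 + 110*50 = 14/71 + 5500 = 390514/71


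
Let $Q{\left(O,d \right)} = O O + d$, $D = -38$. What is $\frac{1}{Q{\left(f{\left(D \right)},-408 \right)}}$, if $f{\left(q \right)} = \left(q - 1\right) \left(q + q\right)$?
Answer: $\frac{1}{8784888} \approx 1.1383 \cdot 10^{-7}$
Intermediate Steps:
$f{\left(q \right)} = 2 q \left(-1 + q\right)$ ($f{\left(q \right)} = \left(-1 + q\right) 2 q = 2 q \left(-1 + q\right)$)
$Q{\left(O,d \right)} = d + O^{2}$ ($Q{\left(O,d \right)} = O^{2} + d = d + O^{2}$)
$\frac{1}{Q{\left(f{\left(D \right)},-408 \right)}} = \frac{1}{-408 + \left(2 \left(-38\right) \left(-1 - 38\right)\right)^{2}} = \frac{1}{-408 + \left(2 \left(-38\right) \left(-39\right)\right)^{2}} = \frac{1}{-408 + 2964^{2}} = \frac{1}{-408 + 8785296} = \frac{1}{8784888}$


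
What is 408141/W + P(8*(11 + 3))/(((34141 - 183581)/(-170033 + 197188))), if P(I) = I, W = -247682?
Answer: -5089266991/231334988 ≈ -22.000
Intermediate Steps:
408141/W + P(8*(11 + 3))/(((34141 - 183581)/(-170033 + 197188))) = 408141/(-247682) + (8*(11 + 3))/(((34141 - 183581)/(-170033 + 197188))) = 408141*(-1/247682) + (8*14)/((-149440/27155)) = -408141/247682 + 112/((-149440*1/27155)) = -408141/247682 + 112/(-29888/5431) = -408141/247682 + 112*(-5431/29888) = -408141/247682 - 38017/1868 = -5089266991/231334988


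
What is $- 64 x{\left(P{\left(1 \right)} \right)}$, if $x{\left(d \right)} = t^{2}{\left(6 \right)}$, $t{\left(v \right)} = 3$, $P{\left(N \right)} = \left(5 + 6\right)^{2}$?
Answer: $-576$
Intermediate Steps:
$P{\left(N \right)} = 121$ ($P{\left(N \right)} = 11^{2} = 121$)
$x{\left(d \right)} = 9$ ($x{\left(d \right)} = 3^{2} = 9$)
$- 64 x{\left(P{\left(1 \right)} \right)} = \left(-64\right) 9 = -576$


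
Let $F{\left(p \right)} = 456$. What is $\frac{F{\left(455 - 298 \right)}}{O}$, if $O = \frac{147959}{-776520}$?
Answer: $- \frac{354093120}{147959} \approx -2393.2$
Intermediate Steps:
$O = - \frac{147959}{776520}$ ($O = 147959 \left(- \frac{1}{776520}\right) = - \frac{147959}{776520} \approx -0.19054$)
$\frac{F{\left(455 - 298 \right)}}{O} = \frac{456}{- \frac{147959}{776520}} = 456 \left(- \frac{776520}{147959}\right) = - \frac{354093120}{147959}$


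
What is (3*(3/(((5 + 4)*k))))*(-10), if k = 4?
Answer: -5/2 ≈ -2.5000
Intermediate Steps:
(3*(3/(((5 + 4)*k))))*(-10) = (3*(3/(((5 + 4)*4))))*(-10) = (3*(3/((9*4))))*(-10) = (3*(3/36))*(-10) = (3*(3*(1/36)))*(-10) = (3*(1/12))*(-10) = (1/4)*(-10) = -5/2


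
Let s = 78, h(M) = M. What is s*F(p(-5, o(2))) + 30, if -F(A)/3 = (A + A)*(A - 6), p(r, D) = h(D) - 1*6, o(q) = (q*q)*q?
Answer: 3774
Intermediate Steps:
o(q) = q³ (o(q) = q²*q = q³)
p(r, D) = -6 + D (p(r, D) = D - 1*6 = D - 6 = -6 + D)
F(A) = -6*A*(-6 + A) (F(A) = -3*(A + A)*(A - 6) = -3*2*A*(-6 + A) = -6*A*(-6 + A))
s*F(p(-5, o(2))) + 30 = 78*(6*(-6 + 2³)*(6 - (-6 + 2³))) + 30 = 78*(6*(-6 + 8)*(6 - (-6 + 8))) + 30 = 78*(6*2*(6 - 1*2)) + 30 = 78*(6*2*(6 - 2)) + 30 = 78*(6*2*4) + 30 = 78*48 + 30 = 3744 + 30 = 3774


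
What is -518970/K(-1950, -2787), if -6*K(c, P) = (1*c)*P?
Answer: 34598/60385 ≈ 0.57296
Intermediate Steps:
K(c, P) = -P*c/6 (K(c, P) = -1*c*P/6 = -c*P/6 = -P*c/6)
-518970/K(-1950, -2787) = -518970/((-⅙*(-2787)*(-1950))) = -518970/(-905775) = -518970*(-1/905775) = 34598/60385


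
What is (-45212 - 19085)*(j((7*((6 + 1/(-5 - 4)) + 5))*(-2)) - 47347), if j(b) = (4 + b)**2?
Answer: 131822416667/81 ≈ 1.6274e+9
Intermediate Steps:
(-45212 - 19085)*(j((7*((6 + 1/(-5 - 4)) + 5))*(-2)) - 47347) = (-45212 - 19085)*((4 + (7*((6 + 1/(-5 - 4)) + 5))*(-2))**2 - 47347) = -64297*((4 + (7*((6 + 1/(-9)) + 5))*(-2))**2 - 47347) = -64297*((4 + (7*((6 - 1/9) + 5))*(-2))**2 - 47347) = -64297*((4 + (7*(53/9 + 5))*(-2))**2 - 47347) = -64297*((4 + (7*(98/9))*(-2))**2 - 47347) = -64297*((4 + (686/9)*(-2))**2 - 47347) = -64297*((4 - 1372/9)**2 - 47347) = -64297*((-1336/9)**2 - 47347) = -64297*(1784896/81 - 47347) = -64297*(-2050211/81) = 131822416667/81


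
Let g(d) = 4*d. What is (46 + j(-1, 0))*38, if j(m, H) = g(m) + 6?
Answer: 1824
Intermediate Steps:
j(m, H) = 6 + 4*m (j(m, H) = 4*m + 6 = 6 + 4*m)
(46 + j(-1, 0))*38 = (46 + (6 + 4*(-1)))*38 = (46 + (6 - 4))*38 = (46 + 2)*38 = 48*38 = 1824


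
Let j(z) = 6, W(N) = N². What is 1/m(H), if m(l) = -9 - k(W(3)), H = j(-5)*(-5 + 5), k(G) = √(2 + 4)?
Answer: -3/25 + √6/75 ≈ -0.087340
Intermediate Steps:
k(G) = √6
H = 0 (H = 6*(-5 + 5) = 6*0 = 0)
m(l) = -9 - √6
1/m(H) = 1/(-9 - √6)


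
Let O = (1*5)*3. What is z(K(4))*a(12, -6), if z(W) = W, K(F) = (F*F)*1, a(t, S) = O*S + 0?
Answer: -1440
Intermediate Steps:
O = 15 (O = 5*3 = 15)
a(t, S) = 15*S (a(t, S) = 15*S + 0 = 15*S)
K(F) = F² (K(F) = F²*1 = F²)
z(K(4))*a(12, -6) = 4²*(15*(-6)) = 16*(-90) = -1440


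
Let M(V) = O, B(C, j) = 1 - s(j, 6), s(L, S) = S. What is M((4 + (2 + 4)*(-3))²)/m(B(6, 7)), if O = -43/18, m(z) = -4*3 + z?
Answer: 43/306 ≈ 0.14052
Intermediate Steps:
B(C, j) = -5 (B(C, j) = 1 - 1*6 = 1 - 6 = -5)
m(z) = -12 + z
O = -43/18 (O = -43*1/18 = -43/18 ≈ -2.3889)
M(V) = -43/18
M((4 + (2 + 4)*(-3))²)/m(B(6, 7)) = -43/(18*(-12 - 5)) = -43/18/(-17) = -43/18*(-1/17) = 43/306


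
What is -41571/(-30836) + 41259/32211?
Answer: 870435335/331086132 ≈ 2.6290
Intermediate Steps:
-41571/(-30836) + 41259/32211 = -41571*(-1/30836) + 41259*(1/32211) = 41571/30836 + 13753/10737 = 870435335/331086132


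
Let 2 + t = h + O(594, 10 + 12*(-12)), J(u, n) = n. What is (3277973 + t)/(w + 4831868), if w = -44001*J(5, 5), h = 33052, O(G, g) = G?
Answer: 3311617/4611863 ≈ 0.71807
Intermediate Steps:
w = -220005 (w = -44001*5 = -220005)
t = 33644 (t = -2 + (33052 + 594) = -2 + 33646 = 33644)
(3277973 + t)/(w + 4831868) = (3277973 + 33644)/(-220005 + 4831868) = 3311617/4611863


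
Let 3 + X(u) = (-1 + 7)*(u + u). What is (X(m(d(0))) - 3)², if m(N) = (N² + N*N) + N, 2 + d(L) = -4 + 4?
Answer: 4356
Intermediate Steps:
d(L) = -2 (d(L) = -2 + (-4 + 4) = -2 + 0 = -2)
m(N) = N + 2*N² (m(N) = (N² + N²) + N = 2*N² + N = N + 2*N²)
X(u) = -3 + 12*u (X(u) = -3 + (-1 + 7)*(u + u) = -3 + 6*(2*u) = -3 + 12*u)
(X(m(d(0))) - 3)² = ((-3 + 12*(-2*(1 + 2*(-2)))) - 3)² = ((-3 + 12*(-2*(1 - 4))) - 3)² = ((-3 + 12*(-2*(-3))) - 3)² = ((-3 + 12*6) - 3)² = ((-3 + 72) - 3)² = (69 - 3)² = 66² = 4356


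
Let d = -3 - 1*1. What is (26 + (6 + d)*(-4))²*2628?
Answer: 851472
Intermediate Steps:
d = -4 (d = -3 - 1 = -4)
(26 + (6 + d)*(-4))²*2628 = (26 + (6 - 4)*(-4))²*2628 = (26 + 2*(-4))²*2628 = (26 - 8)²*2628 = 18²*2628 = 324*2628 = 851472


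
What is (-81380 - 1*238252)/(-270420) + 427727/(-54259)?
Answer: -8193585221/1222726565 ≈ -6.7011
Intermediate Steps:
(-81380 - 1*238252)/(-270420) + 427727/(-54259) = (-81380 - 238252)*(-1/270420) + 427727*(-1/54259) = -319632*(-1/270420) - 427727/54259 = 26636/22535 - 427727/54259 = -8193585221/1222726565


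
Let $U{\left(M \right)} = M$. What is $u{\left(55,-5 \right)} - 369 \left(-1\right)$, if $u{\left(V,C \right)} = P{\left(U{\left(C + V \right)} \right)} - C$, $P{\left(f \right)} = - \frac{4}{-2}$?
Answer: $376$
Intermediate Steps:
$P{\left(f \right)} = 2$ ($P{\left(f \right)} = \left(-4\right) \left(- \frac{1}{2}\right) = 2$)
$u{\left(V,C \right)} = 2 - C$
$u{\left(55,-5 \right)} - 369 \left(-1\right) = \left(2 - -5\right) - 369 \left(-1\right) = \left(2 + 5\right) - -369 = 7 + 369 = 376$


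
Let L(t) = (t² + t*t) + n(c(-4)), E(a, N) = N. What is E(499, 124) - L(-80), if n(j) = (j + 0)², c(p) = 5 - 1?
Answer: -12692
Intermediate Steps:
c(p) = 4
n(j) = j²
L(t) = 16 + 2*t² (L(t) = (t² + t*t) + 4² = (t² + t²) + 16 = 2*t² + 16 = 16 + 2*t²)
E(499, 124) - L(-80) = 124 - (16 + 2*(-80)²) = 124 - (16 + 2*6400) = 124 - (16 + 12800) = 124 - 1*12816 = 124 - 12816 = -12692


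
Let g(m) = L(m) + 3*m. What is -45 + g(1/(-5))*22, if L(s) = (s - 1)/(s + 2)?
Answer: -1093/15 ≈ -72.867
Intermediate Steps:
L(s) = (-1 + s)/(2 + s)
g(m) = 3*m + (-1 + m)/(2 + m) (g(m) = (-1 + m)/(2 + m) + 3*m = 3*m + (-1 + m)/(2 + m))
-45 + g(1/(-5))*22 = -45 + ((-1 + 1/(-5) + 3*(2 + 1/(-5))/(-5))/(2 + 1/(-5)))*22 = -45 + ((-1 - 1/5 + 3*(-1/5)*(2 - 1/5))/(2 - 1/5))*22 = -45 + ((-1 - 1/5 + 3*(-1/5)*(9/5))/(9/5))*22 = -45 + (5*(-1 - 1/5 - 27/25)/9)*22 = -45 + ((5/9)*(-57/25))*22 = -45 - 19/15*22 = -45 - 418/15 = -1093/15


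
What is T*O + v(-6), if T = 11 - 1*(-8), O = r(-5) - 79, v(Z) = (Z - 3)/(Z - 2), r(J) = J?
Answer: -12759/8 ≈ -1594.9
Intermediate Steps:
v(Z) = (-3 + Z)/(-2 + Z)
O = -84 (O = -5 - 79 = -84)
T = 19 (T = 11 + 8 = 19)
T*O + v(-6) = 19*(-84) + (-3 - 6)/(-2 - 6) = -1596 - 9/(-8) = -1596 - ⅛*(-9) = -1596 + 9/8 = -12759/8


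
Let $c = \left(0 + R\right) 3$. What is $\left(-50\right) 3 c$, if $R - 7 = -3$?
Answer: $-1800$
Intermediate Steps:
$R = 4$ ($R = 7 - 3 = 4$)
$c = 12$ ($c = \left(0 + 4\right) 3 = 4 \cdot 3 = 12$)
$\left(-50\right) 3 c = \left(-50\right) 3 \cdot 12 = \left(-150\right) 12 = -1800$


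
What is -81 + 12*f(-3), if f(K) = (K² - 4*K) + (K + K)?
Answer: 99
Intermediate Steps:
f(K) = K² - 2*K (f(K) = (K² - 4*K) + 2*K = K² - 2*K)
-81 + 12*f(-3) = -81 + 12*(-3*(-2 - 3)) = -81 + 12*(-3*(-5)) = -81 + 12*15 = -81 + 180 = 99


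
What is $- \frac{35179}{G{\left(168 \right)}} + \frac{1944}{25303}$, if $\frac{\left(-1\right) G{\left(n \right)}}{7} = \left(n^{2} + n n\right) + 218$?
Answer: $\frac{1661245165}{10036738586} \approx 0.16552$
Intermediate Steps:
$G{\left(n \right)} = -1526 - 14 n^{2}$ ($G{\left(n \right)} = - 7 \left(\left(n^{2} + n n\right) + 218\right) = - 7 \left(\left(n^{2} + n^{2}\right) + 218\right) = - 7 \left(2 n^{2} + 218\right) = - 7 \left(218 + 2 n^{2}\right) = -1526 - 14 n^{2}$)
$- \frac{35179}{G{\left(168 \right)}} + \frac{1944}{25303} = - \frac{35179}{-1526 - 14 \cdot 168^{2}} + \frac{1944}{25303} = - \frac{35179}{-1526 - 395136} + 1944 \cdot \frac{1}{25303} = - \frac{35179}{-1526 - 395136} + \frac{1944}{25303} = - \frac{35179}{-396662} + \frac{1944}{25303} = \left(-35179\right) \left(- \frac{1}{396662}\right) + \frac{1944}{25303} = \frac{35179}{396662} + \frac{1944}{25303} = \frac{1661245165}{10036738586}$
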